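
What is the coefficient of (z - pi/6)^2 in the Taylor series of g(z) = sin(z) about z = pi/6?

[(z - pi/6)^0] = 1/2;  [(z - pi/6)^1] = sqrt(3)/2;  [(z - pi/6)^2] = -1/4.

-1/4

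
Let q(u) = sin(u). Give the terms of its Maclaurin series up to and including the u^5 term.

[u^0] = 0;  [u^1] = 1;  [u^2] = 0;  [u^3] = -1/6;  [u^4] = 0;  [u^5] = 1/120.

u^5/120 - u^3/6 + u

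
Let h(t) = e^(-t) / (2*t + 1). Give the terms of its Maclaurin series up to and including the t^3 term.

-79*t^3/6 + 13*t^2/2 - 3*t + 1

Multiply the numerator's expansion by the denominator's geometric series.
h(0) = 1
h′(0) = -3
h′′(0) = 13
h′′′(0) = -79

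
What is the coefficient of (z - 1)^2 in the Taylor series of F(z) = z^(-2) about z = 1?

3

Compute the successive derivatives at the expansion point and divide by k!.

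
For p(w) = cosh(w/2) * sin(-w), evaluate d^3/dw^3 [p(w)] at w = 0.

1/4

Multiply the two series term by term and collect like powers.
The coefficient of w^3 in the expansion is 1/24, so p′′′(0) = 3! * (1/24) = 1/4.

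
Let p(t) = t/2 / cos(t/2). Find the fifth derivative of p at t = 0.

25/32

Write the quotient as an unknown series and match coefficients against numerator = denominator · series.
The coefficient of t^5 in the expansion is 5/768, so p^(5)(0) = 5! * (5/768) = 25/32.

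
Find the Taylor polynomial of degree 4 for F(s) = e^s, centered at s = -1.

(s + 1)^4*e^(-1)/24 + (s + 1)^3*e^(-1)/6 + (s + 1)^2*e^(-1)/2 + (s + 1)*e^(-1) + e^(-1)

[(s + 1)^0] = e^(-1);  [(s + 1)^1] = e^(-1);  [(s + 1)^2] = e^(-1)/2;  [(s + 1)^3] = e^(-1)/6;  [(s + 1)^4] = e^(-1)/24.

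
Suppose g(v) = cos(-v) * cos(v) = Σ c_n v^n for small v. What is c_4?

Write out both Maclaurin series and multiply, keeping only the needed powers.

1/3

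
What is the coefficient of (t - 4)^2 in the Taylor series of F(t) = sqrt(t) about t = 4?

c_2 = F′′(4)/2! = -1/64.

-1/64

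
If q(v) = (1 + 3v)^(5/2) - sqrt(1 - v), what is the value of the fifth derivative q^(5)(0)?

345

Expand each term separately and add.
The coefficient of v^5 in the expansion is 23/8, so q^(5)(0) = 5! * (23/8) = 345.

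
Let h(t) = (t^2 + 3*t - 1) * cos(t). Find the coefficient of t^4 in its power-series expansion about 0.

-13/24

Distribute the polynomial across the series and collect like powers.
[t^0] = -1;  [t^1] = 3;  [t^2] = 3/2;  [t^3] = -3/2;  [t^4] = -13/24.
So c_4 = h^(4)(0)/4! = -13/24.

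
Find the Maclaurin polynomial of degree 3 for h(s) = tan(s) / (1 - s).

4*s^3/3 + s^2 + s

Multiply the two series term by term and collect like powers.
[s^0] = 0;  [s^1] = 1;  [s^2] = 1;  [s^3] = 4/3.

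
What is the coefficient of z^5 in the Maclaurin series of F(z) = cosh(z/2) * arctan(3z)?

Expand each factor separately, then convolve coefficients.

30389/640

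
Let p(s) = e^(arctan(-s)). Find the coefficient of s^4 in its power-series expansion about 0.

Compose series: expand the inner function first, then feed it into the outer expansion.
p(0) = 1
p′(0) = -1
p′′(0) = 1
p′′′(0) = 1
p^(4)(0) = -7
So c_4 = p^(4)(0)/4! = -7/24.

-7/24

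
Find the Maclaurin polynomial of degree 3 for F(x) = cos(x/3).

1 - x^2/18

Use the known series and substitute for the argument.
[x^0] = 1;  [x^1] = 0;  [x^2] = -1/18;  [x^3] = 0.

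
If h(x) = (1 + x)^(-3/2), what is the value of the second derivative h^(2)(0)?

From the series, [x^2] h = 15/8; multiply by 2! = 2 to get 15/4.

15/4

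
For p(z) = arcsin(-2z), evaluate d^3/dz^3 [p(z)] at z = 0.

Apply the Taylor formula c_k = f^(k)(a)/k!.
From the series, [z^3] p = -4/3; multiply by 3! = 6 to get -8.

-8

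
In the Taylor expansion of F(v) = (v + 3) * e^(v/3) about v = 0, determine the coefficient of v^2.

1/2

Shift and add copies of the series according to the polynomial's terms.
So c_2 = F′′(0)/2! = 1/2.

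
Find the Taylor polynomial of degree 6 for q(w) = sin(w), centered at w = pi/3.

q(pi/3) = sqrt(3)/2
q′(pi/3) = 1/2
q′′(pi/3) = -sqrt(3)/2
q′′′(pi/3) = -1/2
q^(4)(pi/3) = sqrt(3)/2
q^(5)(pi/3) = 1/2
q^(6)(pi/3) = -sqrt(3)/2
Then c_k = q^(k)(pi/3)/k! gives each Taylor coefficient.

-sqrt(3)*(w - pi/3)^6/1440 + (w - pi/3)^5/240 + sqrt(3)*(w - pi/3)^4/48 - (w - pi/3)^3/12 - sqrt(3)*(w - pi/3)^2/4 + (w - pi/3)/2 + sqrt(3)/2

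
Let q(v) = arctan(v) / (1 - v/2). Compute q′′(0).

Write out both Maclaurin series and multiply, keeping only the needed powers.
The coefficient of v^2 in the expansion is 1/2, so q′′(0) = 2! * (1/2) = 1.

1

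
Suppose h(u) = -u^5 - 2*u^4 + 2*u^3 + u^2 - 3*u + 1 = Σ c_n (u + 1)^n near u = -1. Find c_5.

-1

h(-1) = 2
h′(-1) = 4
h′′(-1) = -14
h′′′(-1) = 0
h^(4)(-1) = 72
h^(5)(-1) = -120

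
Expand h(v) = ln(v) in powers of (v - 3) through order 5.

h(3) = ln(3)
h′(3) = 1/3
h′′(3) = -1/9
h′′′(3) = 2/27
h^(4)(3) = -2/27
h^(5)(3) = 8/81
Dividing each by k! gives the coefficients c_0, ..., c_5.

(v - 3)^5/1215 - (v - 3)^4/324 + (v - 3)^3/81 - (v - 3)^2/18 + (v - 3)/3 + ln(3)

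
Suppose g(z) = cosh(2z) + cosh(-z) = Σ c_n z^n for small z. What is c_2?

5/2

Add the two expansions coefficient-wise.
g(0) = 2
g′(0) = 0
g′′(0) = 5
So c_2 = g′′(0)/2! = 5/2.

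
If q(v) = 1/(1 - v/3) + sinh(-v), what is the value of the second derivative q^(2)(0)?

Add the two expansions coefficient-wise.
The coefficient of v^2 in the expansion is 1/9, so q′′(0) = 2! * (1/9) = 2/9.

2/9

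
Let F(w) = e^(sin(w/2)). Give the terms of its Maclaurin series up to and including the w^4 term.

Compose series: expand the inner function first, then feed it into the outer expansion.

-w^4/128 + w^2/8 + w/2 + 1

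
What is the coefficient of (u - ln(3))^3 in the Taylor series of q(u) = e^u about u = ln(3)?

1/2

[(u - ln(3))^0] = 3;  [(u - ln(3))^1] = 3;  [(u - ln(3))^2] = 3/2;  [(u - ln(3))^3] = 1/2.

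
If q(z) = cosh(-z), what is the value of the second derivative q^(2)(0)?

1

The coefficient of z^2 in the expansion is 1/2, so q′′(0) = 2! * (1/2) = 1.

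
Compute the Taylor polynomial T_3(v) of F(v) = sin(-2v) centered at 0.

F(0) = 0
F′(0) = -2
F′′(0) = 0
F′′′(0) = 8

4*v^3/3 - 2*v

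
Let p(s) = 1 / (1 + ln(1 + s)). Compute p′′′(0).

Write 1/(1+u) = 1 - u + u^2 - u^3 + ... and substitute the series for u.
The coefficient of s^3 in the expansion is -7/3, so p′′′(0) = 3! * (-7/3) = -14.

-14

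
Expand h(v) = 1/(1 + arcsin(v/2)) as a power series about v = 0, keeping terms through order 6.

83*v^6/2880 - 63*v^5/1280 + v^4/12 - 7*v^3/48 + v^2/4 - v/2 + 1

Let u equal the inner series; expand the outer function in u and truncate.
[v^0] = 1;  [v^1] = -1/2;  [v^2] = 1/4;  [v^3] = -7/48;  [v^4] = 1/12;  [v^5] = -63/1280;  [v^6] = 83/2880.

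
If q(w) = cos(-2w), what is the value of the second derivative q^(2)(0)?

-4

From the series, [w^2] q = -2; multiply by 2! = 2 to get -4.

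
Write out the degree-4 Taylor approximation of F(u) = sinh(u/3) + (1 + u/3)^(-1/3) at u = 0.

Expand each term separately and add.
[u^0] = 1;  [u^1] = 2/9;  [u^2] = 2/81;  [u^3] = -1/4374;  [u^4] = 35/19683.

35*u^4/19683 - u^3/4374 + 2*u^2/81 + 2*u/9 + 1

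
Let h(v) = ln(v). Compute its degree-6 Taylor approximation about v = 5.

-(v - 5)^6/93750 + (v - 5)^5/15625 - (v - 5)^4/2500 + (v - 5)^3/375 - (v - 5)^2/50 + (v - 5)/5 + ln(5)

h(5) = ln(5)
h′(5) = 1/5
h′′(5) = -1/25
h′′′(5) = 2/125
h^(4)(5) = -6/625
h^(5)(5) = 24/3125
h^(6)(5) = -24/3125
Dividing each by k! gives the coefficients c_0, ..., c_6.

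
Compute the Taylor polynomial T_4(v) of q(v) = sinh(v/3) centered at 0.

v^3/162 + v/3

Use the known series and substitute for the argument.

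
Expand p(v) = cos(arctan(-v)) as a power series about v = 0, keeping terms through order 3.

1 - v^2/2

Compose series: expand the inner function first, then feed it into the outer expansion.
p(0) = 1
p′(0) = 0
p′′(0) = -1
p′′′(0) = 0
Then c_k = p^(k)(0)/k! gives each Taylor coefficient.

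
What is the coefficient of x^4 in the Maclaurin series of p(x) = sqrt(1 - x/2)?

-5/2048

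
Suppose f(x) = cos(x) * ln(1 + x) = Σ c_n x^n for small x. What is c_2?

-1/2

Take the Cauchy product of the two expansions.
f(0) = 0
f′(0) = 1
f′′(0) = -1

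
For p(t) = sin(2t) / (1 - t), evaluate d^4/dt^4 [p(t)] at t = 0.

Expand 1/(denominator) as a geometric series and multiply by the numerator's series.
The coefficient of t^4 in the expansion is 2/3, so p^(4)(0) = 4! * (2/3) = 16.

16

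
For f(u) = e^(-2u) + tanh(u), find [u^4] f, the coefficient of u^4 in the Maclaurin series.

Expand each term separately and add.
f(0) = 1
f′(0) = -1
f′′(0) = 4
f′′′(0) = -10
f^(4)(0) = 16
So c_4 = f^(4)(0)/4! = 2/3.

2/3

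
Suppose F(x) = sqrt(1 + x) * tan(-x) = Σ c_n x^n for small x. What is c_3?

Write out both Maclaurin series and multiply, keeping only the needed powers.
F(0) = 0
F′(0) = -1
F′′(0) = -1
F′′′(0) = -5/4
Dividing each by k! gives the coefficients c_0, ..., c_3.

-5/24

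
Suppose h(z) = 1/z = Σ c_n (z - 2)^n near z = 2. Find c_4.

1/32

Compute the successive derivatives at the expansion point and divide by k!.
h(2) = 1/2
h′(2) = -1/4
h′′(2) = 1/4
h′′′(2) = -3/8
h^(4)(2) = 3/4
So c_4 = h^(4)(2)/4! = 1/32.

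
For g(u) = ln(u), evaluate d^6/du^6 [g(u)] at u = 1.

-120

The coefficient of (u - 1)^6 in the expansion is -1/6, so g^(6)(1) = 6! * (-1/6) = -120.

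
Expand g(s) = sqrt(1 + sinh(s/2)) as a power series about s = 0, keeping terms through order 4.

Compose series: expand the inner function first, then feed it into the outer expansion.
g(0) = 1
g′(0) = 1/4
g′′(0) = -1/16
g′′′(0) = 7/64
g^(4)(0) = -31/256

-31*s^4/6144 + 7*s^3/384 - s^2/32 + s/4 + 1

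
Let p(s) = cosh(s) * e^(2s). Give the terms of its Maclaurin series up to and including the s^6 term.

Write out both Maclaurin series and multiply, keeping only the needed powers.
[s^0] = 1;  [s^1] = 2;  [s^2] = 5/2;  [s^3] = 7/3;  [s^4] = 41/24;  [s^5] = 61/60;  [s^6] = 73/144.

73*s^6/144 + 61*s^5/60 + 41*s^4/24 + 7*s^3/3 + 5*s^2/2 + 2*s + 1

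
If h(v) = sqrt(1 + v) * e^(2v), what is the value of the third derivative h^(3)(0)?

Expand each factor separately, then convolve coefficients.
From the series, [v^3] h = 103/48; multiply by 3! = 6 to get 103/8.

103/8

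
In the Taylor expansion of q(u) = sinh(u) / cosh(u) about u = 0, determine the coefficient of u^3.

Divide the numerator series by the denominator series (power-series long division).
q(0) = 0
q′(0) = 1
q′′(0) = 0
q′′′(0) = -2
So c_3 = q′′′(0)/3! = -1/3.

-1/3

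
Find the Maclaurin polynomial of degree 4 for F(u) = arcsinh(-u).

u^3/6 - u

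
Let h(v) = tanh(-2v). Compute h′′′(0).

16

From the series, [v^3] h = 8/3; multiply by 3! = 6 to get 16.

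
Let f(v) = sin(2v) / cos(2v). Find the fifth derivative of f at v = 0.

Write the quotient as an unknown series and match coefficients against numerator = denominator · series.
The coefficient of v^5 in the expansion is 64/15, so f^(5)(0) = 5! * (64/15) = 512.

512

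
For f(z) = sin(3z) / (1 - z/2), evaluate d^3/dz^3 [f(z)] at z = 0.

-45/2

Multiply the two series term by term and collect like powers.
From the series, [z^3] f = -15/4; multiply by 3! = 6 to get -45/2.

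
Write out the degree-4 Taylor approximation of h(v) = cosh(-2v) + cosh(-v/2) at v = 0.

Expand each term separately and add.
h(0) = 2
h′(0) = 0
h′′(0) = 17/4
h′′′(0) = 0
h^(4)(0) = 257/16
The Taylor polynomial is Σ h^(k)(0)/k! · v^k.

257*v^4/384 + 17*v^2/8 + 2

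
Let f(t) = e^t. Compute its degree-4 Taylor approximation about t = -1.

(t + 1)^4*e^(-1)/24 + (t + 1)^3*e^(-1)/6 + (t + 1)^2*e^(-1)/2 + (t + 1)*e^(-1) + e^(-1)

Compute the successive derivatives at the expansion point and divide by k!.
f(-1) = e^(-1)
f′(-1) = e^(-1)
f′′(-1) = e^(-1)
f′′′(-1) = e^(-1)
f^(4)(-1) = e^(-1)
Dividing each by k! gives the coefficients c_0, ..., c_4.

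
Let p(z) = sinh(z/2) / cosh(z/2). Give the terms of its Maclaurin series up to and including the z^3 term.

-z^3/24 + z/2

Divide the numerator series by the denominator series (power-series long division).
p(0) = 0
p′(0) = 1/2
p′′(0) = 0
p′′′(0) = -1/4
Then c_k = p^(k)(0)/k! gives each Taylor coefficient.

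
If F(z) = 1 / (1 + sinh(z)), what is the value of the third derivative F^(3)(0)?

-7

Write 1/(1+u) = 1 - u + u^2 - u^3 + ... and substitute the series for u.
The coefficient of z^3 in the expansion is -7/6, so F′′′(0) = 3! * (-7/6) = -7.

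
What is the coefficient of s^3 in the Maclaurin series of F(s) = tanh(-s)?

1/3

F(0) = 0
F′(0) = -1
F′′(0) = 0
F′′′(0) = 2
Dividing each by k! gives the coefficients c_0, ..., c_3.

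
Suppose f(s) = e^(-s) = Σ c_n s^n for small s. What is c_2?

f(0) = 1
f′(0) = -1
f′′(0) = 1

1/2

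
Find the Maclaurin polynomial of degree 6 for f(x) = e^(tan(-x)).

Compose series: expand the inner function first, then feed it into the outer expansion.
f(0) = 1
f′(0) = -1
f′′(0) = 1
f′′′(0) = -3
f^(4)(0) = 9
f^(5)(0) = -37
f^(6)(0) = 177

59*x^6/240 - 37*x^5/120 + 3*x^4/8 - x^3/2 + x^2/2 - x + 1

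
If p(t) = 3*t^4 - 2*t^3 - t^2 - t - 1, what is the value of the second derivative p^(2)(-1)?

Compute the successive derivatives at the expansion point and divide by k!.
From the series, [(t + 1)^2] p = 23; multiply by 2! = 2 to get 46.

46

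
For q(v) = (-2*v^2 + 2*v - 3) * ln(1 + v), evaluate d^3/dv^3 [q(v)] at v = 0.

-24

Multiply each power in the prefactor through the base expansion.
From the series, [v^3] q = -4; multiply by 3! = 6 to get -24.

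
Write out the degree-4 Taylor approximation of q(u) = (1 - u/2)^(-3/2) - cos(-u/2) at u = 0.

929*u^4/6144 + 35*u^3/128 + 19*u^2/32 + 3*u/4

Add the two expansions coefficient-wise.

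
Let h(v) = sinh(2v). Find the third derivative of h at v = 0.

8

The coefficient of v^3 in the expansion is 4/3, so h′′′(0) = 3! * (4/3) = 8.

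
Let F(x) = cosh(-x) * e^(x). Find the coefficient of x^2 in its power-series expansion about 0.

Take the Cauchy product of the two expansions.
F(0) = 1
F′(0) = 1
F′′(0) = 2

1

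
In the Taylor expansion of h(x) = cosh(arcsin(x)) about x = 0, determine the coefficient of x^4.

5/24

Let u equal the inner series; expand the outer function in u and truncate.
h(0) = 1
h′(0) = 0
h′′(0) = 1
h′′′(0) = 0
h^(4)(0) = 5
So c_4 = h^(4)(0)/4! = 5/24.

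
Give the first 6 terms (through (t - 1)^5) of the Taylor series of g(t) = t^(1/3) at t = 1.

g(1) = 1
g′(1) = 1/3
g′′(1) = -2/9
g′′′(1) = 10/27
g^(4)(1) = -80/81
g^(5)(1) = 880/243
Then c_k = g^(k)(1)/k! gives each Taylor coefficient.

22*(t - 1)^5/729 - 10*(t - 1)^4/243 + 5*(t - 1)^3/81 - (t - 1)^2/9 + (t - 1)/3 + 1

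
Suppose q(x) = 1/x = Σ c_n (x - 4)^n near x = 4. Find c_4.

1/1024

[(x - 4)^0] = 1/4;  [(x - 4)^1] = -1/16;  [(x - 4)^2] = 1/64;  [(x - 4)^3] = -1/256;  [(x - 4)^4] = 1/1024.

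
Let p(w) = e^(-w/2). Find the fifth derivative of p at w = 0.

From the series, [w^5] p = -1/3840; multiply by 5! = 120 to get -1/32.

-1/32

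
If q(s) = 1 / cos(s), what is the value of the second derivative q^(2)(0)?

1

Divide the numerator series by the denominator series (power-series long division).
The coefficient of s^2 in the expansion is 1/2, so q′′(0) = 2! * (1/2) = 1.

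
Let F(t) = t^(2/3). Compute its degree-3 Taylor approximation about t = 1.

4*(t - 1)^3/81 - (t - 1)^2/9 + 2*(t - 1)/3 + 1

[(t - 1)^0] = 1;  [(t - 1)^1] = 2/3;  [(t - 1)^2] = -1/9;  [(t - 1)^3] = 4/81.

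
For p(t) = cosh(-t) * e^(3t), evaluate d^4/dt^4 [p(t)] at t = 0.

Expand each factor separately, then convolve coefficients.
The coefficient of t^4 in the expansion is 17/3, so p^(4)(0) = 4! * (17/3) = 136.

136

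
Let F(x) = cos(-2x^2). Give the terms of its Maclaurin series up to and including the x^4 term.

Apply the Taylor formula c_k = f^(k)(a)/k!.

1 - 2*x^4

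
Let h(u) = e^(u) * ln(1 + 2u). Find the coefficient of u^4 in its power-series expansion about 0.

Multiply the two series term by term and collect like powers.
h(0) = 0
h′(0) = 2
h′′(0) = 0
h′′′(0) = 10
h^(4)(0) = -48

-2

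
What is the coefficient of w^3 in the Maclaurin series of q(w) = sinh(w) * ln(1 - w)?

Multiply the two series term by term and collect like powers.
q(0) = 0
q′(0) = 0
q′′(0) = -2
q′′′(0) = -3
Then c_k = q^(k)(0)/k! gives each Taylor coefficient.

-1/2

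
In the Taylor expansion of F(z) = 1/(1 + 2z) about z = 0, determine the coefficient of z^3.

F(0) = 1
F′(0) = -2
F′′(0) = 8
F′′′(0) = -48
So c_3 = F′′′(0)/3! = -8.

-8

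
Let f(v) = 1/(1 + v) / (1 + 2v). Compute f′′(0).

14

Expand each factor separately, then convolve coefficients.
From the series, [v^2] f = 7; multiply by 2! = 2 to get 14.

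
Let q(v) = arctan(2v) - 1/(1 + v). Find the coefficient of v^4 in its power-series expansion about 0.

-1

Expand each term separately and add.
So c_4 = q^(4)(0)/4! = -1.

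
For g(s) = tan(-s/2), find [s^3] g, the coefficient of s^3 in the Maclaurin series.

-1/24

Apply the Taylor formula c_k = f^(k)(a)/k!.
[s^0] = 0;  [s^1] = -1/2;  [s^2] = 0;  [s^3] = -1/24.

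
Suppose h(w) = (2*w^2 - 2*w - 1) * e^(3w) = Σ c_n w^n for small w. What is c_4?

Multiply each power in the prefactor through the base expansion.
h(0) = -1
h′(0) = -5
h′′(0) = -17
h′′′(0) = -45
h^(4)(0) = -81
The Taylor polynomial is Σ h^(k)(0)/k! · w^k.

-27/8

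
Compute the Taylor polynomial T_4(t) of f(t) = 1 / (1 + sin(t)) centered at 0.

Expand as Σ (-1)^k u^k with u equal to the inner function's series.
f(0) = 1
f′(0) = -1
f′′(0) = 2
f′′′(0) = -5
f^(4)(0) = 16

2*t^4/3 - 5*t^3/6 + t^2 - t + 1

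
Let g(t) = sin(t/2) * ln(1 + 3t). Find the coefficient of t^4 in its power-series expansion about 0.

71/16

Expand each factor separately, then convolve coefficients.
So c_4 = g^(4)(0)/4! = 71/16.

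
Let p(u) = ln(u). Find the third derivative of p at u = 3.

2/27

From the series, [(u - 3)^3] p = 1/81; multiply by 3! = 6 to get 2/27.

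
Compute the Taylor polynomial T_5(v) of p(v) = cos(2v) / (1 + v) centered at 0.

v^5/3 - v^4/3 + v^3 - v^2 - v + 1

Write out both Maclaurin series and multiply, keeping only the needed powers.
[v^0] = 1;  [v^1] = -1;  [v^2] = -1;  [v^3] = 1;  [v^4] = -1/3;  [v^5] = 1/3.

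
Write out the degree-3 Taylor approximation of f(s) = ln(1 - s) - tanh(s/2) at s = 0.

Expand each term separately and add.
[s^0] = 0;  [s^1] = -3/2;  [s^2] = -1/2;  [s^3] = -7/24.

-7*s^3/24 - s^2/2 - 3*s/2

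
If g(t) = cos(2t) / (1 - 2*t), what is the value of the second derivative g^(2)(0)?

Expand 1/(denominator) as a geometric series and multiply by the numerator's series.
The coefficient of t^2 in the expansion is 2, so g′′(0) = 2! * (2) = 4.

4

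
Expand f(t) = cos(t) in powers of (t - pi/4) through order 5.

-sqrt(2)*(t - pi/4)^5/240 + sqrt(2)*(t - pi/4)^4/48 + sqrt(2)*(t - pi/4)^3/12 - sqrt(2)*(t - pi/4)^2/4 - sqrt(2)*(t - pi/4)/2 + sqrt(2)/2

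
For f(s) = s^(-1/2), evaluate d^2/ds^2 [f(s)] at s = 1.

3/4

Use the known series and substitute for the argument.
The coefficient of (s - 1)^2 in the expansion is 3/8, so f′′(1) = 2! * (3/8) = 3/4.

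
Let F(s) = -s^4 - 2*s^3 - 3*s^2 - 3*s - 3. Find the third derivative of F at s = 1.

-36

From the series, [(s - 1)^3] F = -6; multiply by 3! = 6 to get -36.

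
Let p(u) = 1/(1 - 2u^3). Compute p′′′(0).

The coefficient of u^3 in the expansion is 2, so p′′′(0) = 3! * (2) = 12.

12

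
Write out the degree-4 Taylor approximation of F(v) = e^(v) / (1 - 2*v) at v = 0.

211*v^4/8 + 79*v^3/6 + 13*v^2/2 + 3*v + 1

Multiply the numerator's expansion by the denominator's geometric series.
[v^0] = 1;  [v^1] = 3;  [v^2] = 13/2;  [v^3] = 79/6;  [v^4] = 211/8.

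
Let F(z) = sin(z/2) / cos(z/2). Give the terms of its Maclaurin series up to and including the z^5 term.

z^5/240 + z^3/24 + z/2

Divide the numerator series by the denominator series (power-series long division).
F(0) = 0
F′(0) = 1/2
F′′(0) = 0
F′′′(0) = 1/4
F^(4)(0) = 0
F^(5)(0) = 1/2
The Taylor polynomial is Σ F^(k)(0)/k! · z^k.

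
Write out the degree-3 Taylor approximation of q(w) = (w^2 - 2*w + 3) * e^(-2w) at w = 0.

Multiply each power in the prefactor through the base expansion.

-10*w^3 + 11*w^2 - 8*w + 3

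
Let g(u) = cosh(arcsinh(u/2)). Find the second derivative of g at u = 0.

1/4

Plug the Maclaurin series of the inner function into that of the outer and collect terms.
The coefficient of u^2 in the expansion is 1/8, so g′′(0) = 2! * (1/8) = 1/4.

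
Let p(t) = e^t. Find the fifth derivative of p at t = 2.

From the series, [(t - 2)^5] p = e^(2)/120; multiply by 5! = 120 to get e^(2).

e^(2)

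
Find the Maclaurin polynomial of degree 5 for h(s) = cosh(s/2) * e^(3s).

1661*s^5/640 + 1513*s^4/384 + 39*s^3/8 + 37*s^2/8 + 3*s + 1

Write out both Maclaurin series and multiply, keeping only the needed powers.
h(0) = 1
h′(0) = 3
h′′(0) = 37/4
h′′′(0) = 117/4
h^(4)(0) = 1513/16
h^(5)(0) = 4983/16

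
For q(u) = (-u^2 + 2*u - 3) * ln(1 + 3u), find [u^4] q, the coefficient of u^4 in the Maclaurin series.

333/4

Distribute the polynomial across the series and collect like powers.
q(0) = 0
q′(0) = -9
q′′(0) = 39
q′′′(0) = -234
q^(4)(0) = 1998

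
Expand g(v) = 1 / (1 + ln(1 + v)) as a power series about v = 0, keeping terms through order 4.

11*v^4/3 - 7*v^3/3 + 3*v^2/2 - v + 1

Use the geometric series for the reciprocal, then substitute.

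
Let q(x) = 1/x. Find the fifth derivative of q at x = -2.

From the series, [(x + 2)^5] q = -1/64; multiply by 5! = 120 to get -15/8.

-15/8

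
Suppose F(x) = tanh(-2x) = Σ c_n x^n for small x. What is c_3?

8/3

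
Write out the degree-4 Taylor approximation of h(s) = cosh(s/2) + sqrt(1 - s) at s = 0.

Add the two expansions coefficient-wise.
h(0) = 2
h′(0) = -1/2
h′′(0) = 0
h′′′(0) = -3/8
h^(4)(0) = -7/8
The Taylor polynomial is Σ h^(k)(0)/k! · s^k.

-7*s^4/192 - s^3/16 - s/2 + 2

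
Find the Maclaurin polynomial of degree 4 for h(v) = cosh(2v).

Compute the successive derivatives at the expansion point and divide by k!.
h(0) = 1
h′(0) = 0
h′′(0) = 4
h′′′(0) = 0
h^(4)(0) = 16

2*v^4/3 + 2*v^2 + 1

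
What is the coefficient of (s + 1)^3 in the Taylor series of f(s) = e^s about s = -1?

e^(-1)/6

Apply the Taylor formula c_k = f^(k)(a)/k!.
f(-1) = e^(-1)
f′(-1) = e^(-1)
f′′(-1) = e^(-1)
f′′′(-1) = e^(-1)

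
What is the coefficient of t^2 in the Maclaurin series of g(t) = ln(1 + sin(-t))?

-1/2

Plug the Maclaurin series of the inner function into that of the outer and collect terms.
g(0) = 0
g′(0) = -1
g′′(0) = -1
So c_2 = g′′(0)/2! = -1/2.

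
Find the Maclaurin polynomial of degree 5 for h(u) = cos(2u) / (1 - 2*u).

52*u^5/3 + 26*u^4/3 + 4*u^3 + 2*u^2 + 2*u + 1

Expand 1/(denominator) as a geometric series and multiply by the numerator's series.
h(0) = 1
h′(0) = 2
h′′(0) = 4
h′′′(0) = 24
h^(4)(0) = 208
h^(5)(0) = 2080
The Taylor polynomial is Σ h^(k)(0)/k! · u^k.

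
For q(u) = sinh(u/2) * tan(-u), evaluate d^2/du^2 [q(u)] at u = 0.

Expand each factor separately, then convolve coefficients.
The coefficient of u^2 in the expansion is -1/2, so q′′(0) = 2! * (-1/2) = -1.

-1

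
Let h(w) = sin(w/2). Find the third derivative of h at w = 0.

-1/8

From the series, [w^3] h = -1/48; multiply by 3! = 6 to get -1/8.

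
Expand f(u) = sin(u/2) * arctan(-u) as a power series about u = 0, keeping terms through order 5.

Expand each factor separately, then convolve coefficients.
[u^0] = 0;  [u^1] = 0;  [u^2] = -1/2;  [u^3] = 0;  [u^4] = 3/16;  [u^5] = 0.

3*u^4/16 - u^2/2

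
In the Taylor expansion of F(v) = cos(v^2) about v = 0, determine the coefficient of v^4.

-1/2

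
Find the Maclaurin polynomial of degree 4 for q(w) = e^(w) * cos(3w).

7*w^4/6 - 13*w^3/3 - 4*w^2 + w + 1

Multiply the two series term by term and collect like powers.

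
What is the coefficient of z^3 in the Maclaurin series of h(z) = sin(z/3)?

-1/162

h(0) = 0
h′(0) = 1/3
h′′(0) = 0
h′′′(0) = -1/27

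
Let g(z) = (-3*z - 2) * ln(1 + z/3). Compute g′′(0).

-16/9

Multiply each power in the prefactor through the base expansion.
The coefficient of z^2 in the expansion is -8/9, so g′′(0) = 2! * (-8/9) = -16/9.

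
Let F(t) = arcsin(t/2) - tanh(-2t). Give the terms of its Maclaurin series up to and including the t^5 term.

Combine the two series term by term.
F(0) = 0
F′(0) = 5/2
F′′(0) = 0
F′′′(0) = -127/8
F^(4)(0) = 0
F^(5)(0) = 16393/32
Dividing each by k! gives the coefficients c_0, ..., c_5.

16393*t^5/3840 - 127*t^3/48 + 5*t/2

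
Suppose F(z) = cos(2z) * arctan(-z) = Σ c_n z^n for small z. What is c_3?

Take the Cauchy product of the two expansions.
F(0) = 0
F′(0) = -1
F′′(0) = 0
F′′′(0) = 14
So c_3 = F′′′(0)/3! = 7/3.

7/3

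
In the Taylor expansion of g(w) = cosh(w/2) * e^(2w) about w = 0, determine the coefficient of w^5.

421/960

Take the Cauchy product of the two expansions.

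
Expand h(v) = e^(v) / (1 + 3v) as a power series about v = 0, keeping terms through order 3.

-58*v^3/3 + 13*v^2/2 - 2*v + 1

Multiply the two series term by term and collect like powers.
h(0) = 1
h′(0) = -2
h′′(0) = 13
h′′′(0) = -116
Dividing each by k! gives the coefficients c_0, ..., c_3.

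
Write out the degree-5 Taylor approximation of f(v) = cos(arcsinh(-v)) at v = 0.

Substitute the inner expansion into the outer series and collect powers.
[v^0] = 1;  [v^1] = 0;  [v^2] = -1/2;  [v^3] = 0;  [v^4] = 5/24;  [v^5] = 0.

5*v^4/24 - v^2/2 + 1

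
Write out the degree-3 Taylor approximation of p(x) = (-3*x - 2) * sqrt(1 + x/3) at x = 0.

Distribute the polynomial across the series and collect like powers.

x^3/27 - 17*x^2/36 - 10*x/3 - 2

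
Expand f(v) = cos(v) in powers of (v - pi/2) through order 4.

(v - pi/2)^3/6 - (v - pi/2)

[(v - pi/2)^0] = 0;  [(v - pi/2)^1] = -1;  [(v - pi/2)^2] = 0;  [(v - pi/2)^3] = 1/6;  [(v - pi/2)^4] = 0.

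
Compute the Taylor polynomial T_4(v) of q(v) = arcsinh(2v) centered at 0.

-4*v^3/3 + 2*v

Differentiate repeatedly and evaluate at the center.
q(0) = 0
q′(0) = 2
q′′(0) = 0
q′′′(0) = -8
q^(4)(0) = 0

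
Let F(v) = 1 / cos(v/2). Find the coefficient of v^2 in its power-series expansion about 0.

1/8

Divide the numerator series by the denominator series (power-series long division).
F(0) = 1
F′(0) = 0
F′′(0) = 1/4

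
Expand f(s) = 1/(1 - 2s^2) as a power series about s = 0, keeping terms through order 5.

[s^0] = 1;  [s^1] = 0;  [s^2] = 2;  [s^3] = 0;  [s^4] = 4;  [s^5] = 0.

4*s^4 + 2*s^2 + 1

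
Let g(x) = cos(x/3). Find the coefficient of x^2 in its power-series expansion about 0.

-1/18

g(0) = 1
g′(0) = 0
g′′(0) = -1/9
Then c_k = g^(k)(0)/k! gives each Taylor coefficient.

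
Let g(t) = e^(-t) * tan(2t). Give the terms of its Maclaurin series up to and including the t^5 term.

Multiply the two series term by term and collect like powers.
g(0) = 0
g′(0) = 2
g′′(0) = -4
g′′′(0) = 22
g^(4)(0) = -72
g^(5)(0) = 682
Then c_k = g^(k)(0)/k! gives each Taylor coefficient.

341*t^5/60 - 3*t^4 + 11*t^3/3 - 2*t^2 + 2*t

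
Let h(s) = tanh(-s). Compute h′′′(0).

2

Use the known series and substitute for the argument.
The coefficient of s^3 in the expansion is 1/3, so h′′′(0) = 3! * (1/3) = 2.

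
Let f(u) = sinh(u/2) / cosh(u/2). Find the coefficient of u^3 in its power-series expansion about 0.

-1/24

Invert the denominator's series and multiply.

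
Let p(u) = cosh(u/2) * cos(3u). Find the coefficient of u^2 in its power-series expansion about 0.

Take the Cauchy product of the two expansions.
p(0) = 1
p′(0) = 0
p′′(0) = -35/4
So c_2 = p′′(0)/2! = -35/8.

-35/8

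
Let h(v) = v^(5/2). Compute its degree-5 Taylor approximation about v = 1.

3*(v - 1)^5/256 - 5*(v - 1)^4/128 + 5*(v - 1)^3/16 + 15*(v - 1)^2/8 + 5*(v - 1)/2 + 1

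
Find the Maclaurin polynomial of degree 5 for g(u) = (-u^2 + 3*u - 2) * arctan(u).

-u^5/15 - u^4 - u^3/3 + 3*u^2 - 2*u

Distribute the polynomial across the series and collect like powers.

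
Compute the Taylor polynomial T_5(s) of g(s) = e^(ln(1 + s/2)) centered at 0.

Plug the Maclaurin series of the inner function into that of the outer and collect terms.
g(0) = 1
g′(0) = 1/2
g′′(0) = 0
g′′′(0) = 0
g^(4)(0) = 0
g^(5)(0) = 0
The Taylor polynomial is Σ g^(k)(0)/k! · s^k.

s/2 + 1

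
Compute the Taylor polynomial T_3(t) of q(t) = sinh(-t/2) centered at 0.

q(0) = 0
q′(0) = -1/2
q′′(0) = 0
q′′′(0) = -1/8

-t^3/48 - t/2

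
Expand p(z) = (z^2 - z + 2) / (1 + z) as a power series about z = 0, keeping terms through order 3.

Distribute the polynomial across the series and collect like powers.
p(0) = 2
p′(0) = -3
p′′(0) = 8
p′′′(0) = -24

-4*z^3 + 4*z^2 - 3*z + 2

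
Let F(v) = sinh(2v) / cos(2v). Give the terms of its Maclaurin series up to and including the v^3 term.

16*v^3/3 + 2*v

Divide the numerator series by the denominator series (power-series long division).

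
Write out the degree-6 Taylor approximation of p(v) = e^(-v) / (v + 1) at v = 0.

1957*v^6/720 - 163*v^5/60 + 65*v^4/24 - 8*v^3/3 + 5*v^2/2 - 2*v + 1

Multiply the numerator's expansion by the denominator's geometric series.
p(0) = 1
p′(0) = -2
p′′(0) = 5
p′′′(0) = -16
p^(4)(0) = 65
p^(5)(0) = -326
p^(6)(0) = 1957
Then c_k = p^(k)(0)/k! gives each Taylor coefficient.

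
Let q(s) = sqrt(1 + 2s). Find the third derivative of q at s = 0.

3

The coefficient of s^3 in the expansion is 1/2, so q′′′(0) = 3! * (1/2) = 3.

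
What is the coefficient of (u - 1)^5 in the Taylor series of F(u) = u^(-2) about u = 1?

F(1) = 1
F′(1) = -2
F′′(1) = 6
F′′′(1) = -24
F^(4)(1) = 120
F^(5)(1) = -720
Then c_k = F^(k)(1)/k! gives each Taylor coefficient.

-6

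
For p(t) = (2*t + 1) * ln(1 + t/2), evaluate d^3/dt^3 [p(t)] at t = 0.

Multiply each power in the prefactor through the base expansion.
From the series, [t^3] p = -5/24; multiply by 3! = 6 to get -5/4.

-5/4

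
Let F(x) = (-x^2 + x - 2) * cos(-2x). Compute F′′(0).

6

Distribute the polynomial across the series and collect like powers.
From the series, [x^2] F = 3; multiply by 2! = 2 to get 6.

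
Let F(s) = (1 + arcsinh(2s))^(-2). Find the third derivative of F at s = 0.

-176

Plug the Maclaurin series of the inner function into that of the outer and collect terms.
The coefficient of s^3 in the expansion is -88/3, so F′′′(0) = 3! * (-88/3) = -176.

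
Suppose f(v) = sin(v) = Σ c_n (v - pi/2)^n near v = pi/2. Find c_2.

[(v - pi/2)^0] = 1;  [(v - pi/2)^1] = 0;  [(v - pi/2)^2] = -1/2.

-1/2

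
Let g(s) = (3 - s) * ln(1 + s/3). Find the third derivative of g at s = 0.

5/9

Distribute the polynomial across the series and collect like powers.
The coefficient of s^3 in the expansion is 5/54, so g′′′(0) = 3! * (5/54) = 5/9.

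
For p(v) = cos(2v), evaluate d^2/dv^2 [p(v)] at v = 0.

-4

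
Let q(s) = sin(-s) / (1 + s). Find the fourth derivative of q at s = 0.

Multiply the two series term by term and collect like powers.
The coefficient of s^4 in the expansion is 5/6, so q^(4)(0) = 4! * (5/6) = 20.

20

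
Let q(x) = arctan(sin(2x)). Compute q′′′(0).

Substitute the inner expansion into the outer series and collect powers.
The coefficient of x^3 in the expansion is -4, so q′′′(0) = 3! * (-4) = -24.

-24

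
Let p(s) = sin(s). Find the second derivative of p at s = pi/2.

The coefficient of (s - pi/2)^2 in the expansion is -1/2, so p′′(pi/2) = 2! * (-1/2) = -1.

-1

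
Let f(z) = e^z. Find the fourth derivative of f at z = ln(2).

Differentiate repeatedly and evaluate at the center.
From the series, [(z - ln(2))^4] f = 1/12; multiply by 4! = 24 to get 2.

2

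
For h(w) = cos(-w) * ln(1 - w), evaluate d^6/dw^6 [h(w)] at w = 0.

Expand each factor separately, then convolve coefficients.
The coefficient of w^6 in the expansion is -1/16, so h^(6)(0) = 6! * (-1/16) = -45.

-45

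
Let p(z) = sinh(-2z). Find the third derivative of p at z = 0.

-8

Apply the Taylor formula c_k = f^(k)(a)/k!.
From the series, [z^3] p = -4/3; multiply by 3! = 6 to get -8.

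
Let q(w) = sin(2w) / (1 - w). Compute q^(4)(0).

Expand 1/(denominator) as a geometric series and multiply by the numerator's series.
The coefficient of w^4 in the expansion is 2/3, so q^(4)(0) = 4! * (2/3) = 16.

16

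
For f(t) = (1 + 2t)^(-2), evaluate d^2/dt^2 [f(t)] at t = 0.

The coefficient of t^2 in the expansion is 12, so f′′(0) = 2! * (12) = 24.

24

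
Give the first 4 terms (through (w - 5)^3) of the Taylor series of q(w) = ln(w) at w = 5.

(w - 5)^3/375 - (w - 5)^2/50 + (w - 5)/5 + ln(5)

Use the known series and substitute for the argument.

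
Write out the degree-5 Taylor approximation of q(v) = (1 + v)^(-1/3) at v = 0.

q(0) = 1
q′(0) = -1/3
q′′(0) = 4/9
q′′′(0) = -28/27
q^(4)(0) = 280/81
q^(5)(0) = -3640/243
Then c_k = q^(k)(0)/k! gives each Taylor coefficient.

-91*v^5/729 + 35*v^4/243 - 14*v^3/81 + 2*v^2/9 - v/3 + 1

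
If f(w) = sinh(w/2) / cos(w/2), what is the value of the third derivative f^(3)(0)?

1/2

Write the quotient as an unknown series and match coefficients against numerator = denominator · series.
The coefficient of w^3 in the expansion is 1/12, so f′′′(0) = 3! * (1/12) = 1/2.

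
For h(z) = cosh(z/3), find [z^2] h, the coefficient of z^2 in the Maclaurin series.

Differentiate repeatedly and evaluate at the center.
h(0) = 1
h′(0) = 0
h′′(0) = 1/9
So c_2 = h′′(0)/2! = 1/18.

1/18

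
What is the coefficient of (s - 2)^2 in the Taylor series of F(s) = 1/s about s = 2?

Apply the Taylor formula c_k = f^(k)(a)/k!.
F(2) = 1/2
F′(2) = -1/4
F′′(2) = 1/4
Dividing each by k! gives the coefficients c_0, ..., c_2.

1/8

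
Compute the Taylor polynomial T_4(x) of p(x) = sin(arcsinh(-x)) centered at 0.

Plug the Maclaurin series of the inner function into that of the outer and collect terms.

x^3/3 - x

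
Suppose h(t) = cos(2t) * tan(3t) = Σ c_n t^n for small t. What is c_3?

3

Multiply the two series term by term and collect like powers.
So c_3 = h′′′(0)/3! = 3.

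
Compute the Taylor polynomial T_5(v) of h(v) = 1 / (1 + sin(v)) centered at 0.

Use the geometric series for the reciprocal, then substitute.
h(0) = 1
h′(0) = -1
h′′(0) = 2
h′′′(0) = -5
h^(4)(0) = 16
h^(5)(0) = -61
Then c_k = h^(k)(0)/k! gives each Taylor coefficient.

-61*v^5/120 + 2*v^4/3 - 5*v^3/6 + v^2 - v + 1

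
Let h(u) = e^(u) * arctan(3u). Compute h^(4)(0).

-204

Take the Cauchy product of the two expansions.
From the series, [u^4] h = -17/2; multiply by 4! = 24 to get -204.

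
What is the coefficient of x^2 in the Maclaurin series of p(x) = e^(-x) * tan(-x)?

1

Expand each factor separately, then convolve coefficients.
[x^0] = 0;  [x^1] = -1;  [x^2] = 1.
So c_2 = p′′(0)/2! = 1.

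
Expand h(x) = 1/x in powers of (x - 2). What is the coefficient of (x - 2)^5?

Apply the Taylor formula c_k = f^(k)(a)/k!.
h(2) = 1/2
h′(2) = -1/4
h′′(2) = 1/4
h′′′(2) = -3/8
h^(4)(2) = 3/4
h^(5)(2) = -15/8

-1/64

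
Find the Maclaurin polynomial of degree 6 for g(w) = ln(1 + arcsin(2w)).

-1216*w^6/45 + 212*w^5/15 - 20*w^4/3 + 4*w^3 - 2*w^2 + 2*w

Substitute the inner expansion into the outer series and collect powers.
[w^0] = 0;  [w^1] = 2;  [w^2] = -2;  [w^3] = 4;  [w^4] = -20/3;  [w^5] = 212/15;  [w^6] = -1216/45.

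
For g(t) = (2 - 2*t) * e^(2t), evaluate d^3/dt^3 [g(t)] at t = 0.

Distribute the polynomial across the series and collect like powers.
From the series, [t^3] g = -4/3; multiply by 3! = 6 to get -8.

-8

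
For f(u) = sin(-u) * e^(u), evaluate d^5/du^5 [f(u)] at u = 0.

4

Take the Cauchy product of the two expansions.
From the series, [u^5] f = 1/30; multiply by 5! = 120 to get 4.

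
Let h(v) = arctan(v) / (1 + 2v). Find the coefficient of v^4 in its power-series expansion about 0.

-22/3

Expand each factor separately, then convolve coefficients.
So c_4 = h^(4)(0)/4! = -22/3.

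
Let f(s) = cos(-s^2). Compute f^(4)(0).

-12

From the series, [s^4] f = -1/2; multiply by 4! = 24 to get -12.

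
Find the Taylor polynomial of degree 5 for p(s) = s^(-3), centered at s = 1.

Apply the Taylor formula c_k = f^(k)(a)/k!.
p(1) = 1
p′(1) = -3
p′′(1) = 12
p′′′(1) = -60
p^(4)(1) = 360
p^(5)(1) = -2520

-21*(s - 1)^5 + 15*(s - 1)^4 - 10*(s - 1)^3 + 6*(s - 1)^2 - 3*(s - 1) + 1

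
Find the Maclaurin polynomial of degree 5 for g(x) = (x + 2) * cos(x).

Multiply each power in the prefactor through the base expansion.

x^5/24 + x^4/12 - x^3/2 - x^2 + x + 2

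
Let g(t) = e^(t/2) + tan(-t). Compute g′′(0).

1/4

Expand each term separately and add.
From the series, [t^2] g = 1/8; multiply by 2! = 2 to get 1/4.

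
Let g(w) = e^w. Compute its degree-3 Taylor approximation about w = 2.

(w - 2)^3*e^(2)/6 + (w - 2)^2*e^(2)/2 + (w - 2)*e^(2) + e^(2)

Apply the Taylor formula c_k = f^(k)(a)/k!.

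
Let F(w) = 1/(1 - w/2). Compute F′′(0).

Differentiate repeatedly and evaluate at the center.
The coefficient of w^2 in the expansion is 1/4, so F′′(0) = 2! * (1/4) = 1/2.

1/2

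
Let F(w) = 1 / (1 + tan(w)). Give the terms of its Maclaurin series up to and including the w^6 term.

Use the geometric series for the reciprocal, then substitute.
[w^0] = 1;  [w^1] = -1;  [w^2] = 1;  [w^3] = -4/3;  [w^4] = 5/3;  [w^5] = -32/15;  [w^6] = 122/45.

122*w^6/45 - 32*w^5/15 + 5*w^4/3 - 4*w^3/3 + w^2 - w + 1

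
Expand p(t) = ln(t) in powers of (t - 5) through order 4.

-(t - 5)^4/2500 + (t - 5)^3/375 - (t - 5)^2/50 + (t - 5)/5 + ln(5)

p(5) = ln(5)
p′(5) = 1/5
p′′(5) = -1/25
p′′′(5) = 2/125
p^(4)(5) = -6/625
The Taylor polynomial is Σ p^(k)(5)/k! · (t - 5)^k.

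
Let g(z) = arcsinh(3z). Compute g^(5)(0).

Differentiate repeatedly and evaluate at the center.
The coefficient of z^5 in the expansion is 729/40, so g^(5)(0) = 5! * (729/40) = 2187.

2187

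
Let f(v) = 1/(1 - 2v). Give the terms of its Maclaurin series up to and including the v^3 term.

f(0) = 1
f′(0) = 2
f′′(0) = 8
f′′′(0) = 48

8*v^3 + 4*v^2 + 2*v + 1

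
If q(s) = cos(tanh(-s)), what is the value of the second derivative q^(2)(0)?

-1

Substitute the inner expansion into the outer series and collect powers.
The coefficient of s^2 in the expansion is -1/2, so q′′(0) = 2! * (-1/2) = -1.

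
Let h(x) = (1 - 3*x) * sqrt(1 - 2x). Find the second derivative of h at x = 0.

Distribute the polynomial across the series and collect like powers.
The coefficient of x^2 in the expansion is 5/2, so h′′(0) = 2! * (5/2) = 5.

5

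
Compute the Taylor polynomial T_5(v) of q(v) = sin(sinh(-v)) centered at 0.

v^5/15 - v

Substitute the inner expansion into the outer series and collect powers.
q(0) = 0
q′(0) = -1
q′′(0) = 0
q′′′(0) = 0
q^(4)(0) = 0
q^(5)(0) = 8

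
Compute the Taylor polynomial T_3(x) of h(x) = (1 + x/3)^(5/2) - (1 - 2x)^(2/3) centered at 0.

527*x^3/1296 + 47*x^2/72 + 13*x/6

Expand each term separately and add.
h(0) = 0
h′(0) = 13/6
h′′(0) = 47/36
h′′′(0) = 527/216
Then c_k = h^(k)(0)/k! gives each Taylor coefficient.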